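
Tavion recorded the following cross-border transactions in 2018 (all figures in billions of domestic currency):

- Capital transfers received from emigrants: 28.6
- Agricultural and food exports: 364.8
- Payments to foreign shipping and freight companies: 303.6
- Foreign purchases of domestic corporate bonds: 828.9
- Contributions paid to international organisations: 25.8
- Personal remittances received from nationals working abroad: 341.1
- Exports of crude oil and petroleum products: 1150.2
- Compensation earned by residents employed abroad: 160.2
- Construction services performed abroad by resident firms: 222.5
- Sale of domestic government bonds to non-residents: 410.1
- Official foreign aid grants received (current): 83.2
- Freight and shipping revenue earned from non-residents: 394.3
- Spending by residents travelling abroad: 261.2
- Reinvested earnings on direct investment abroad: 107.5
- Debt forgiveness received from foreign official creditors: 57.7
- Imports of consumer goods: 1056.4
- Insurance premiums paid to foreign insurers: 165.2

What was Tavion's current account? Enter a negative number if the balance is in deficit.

Goods: -1056.4 + 364.8 + 1150.2 = 458.6
Services: -261.2 + 222.5 - 303.6 + 394.3 - 165.2 = -113.2
Primary income: 160.2 + 107.5 = 267.7
Secondary income: 341.1 - 25.8 + 83.2 = 398.5
Current account = 458.6 + (-113.2) + 267.7 + 398.5 = 1011.6
(Excluded from the current account — capital account: capital transfers received from emigrants 28.6, debt forgiveness received from foreign official creditors 57.7; financial account: foreign purchases of domestic corporate bonds 828.9, sale of domestic government bonds to non-residents 410.1.)

1011.6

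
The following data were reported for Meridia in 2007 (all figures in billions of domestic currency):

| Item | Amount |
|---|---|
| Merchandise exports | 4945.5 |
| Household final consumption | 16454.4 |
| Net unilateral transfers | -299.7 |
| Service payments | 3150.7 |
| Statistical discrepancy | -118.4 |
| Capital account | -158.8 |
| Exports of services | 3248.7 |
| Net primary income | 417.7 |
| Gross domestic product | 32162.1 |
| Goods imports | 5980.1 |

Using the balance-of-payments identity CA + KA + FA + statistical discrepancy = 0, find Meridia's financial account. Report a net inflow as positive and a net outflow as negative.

1095.8

Goods balance = 4945.5 - 5980.1 = -1034.6
Services balance = 3248.7 - 3150.7 = 98.0
Trade balance (goods + services) = -1034.6 + 98.0 = -936.6
Net primary income = 417.7
Net secondary income = -299.7
Current account = -936.6 + 417.7 + (-299.7) = -818.6
Financial account = -(-818.6 + (-158.8) + (-118.4)) = 1095.8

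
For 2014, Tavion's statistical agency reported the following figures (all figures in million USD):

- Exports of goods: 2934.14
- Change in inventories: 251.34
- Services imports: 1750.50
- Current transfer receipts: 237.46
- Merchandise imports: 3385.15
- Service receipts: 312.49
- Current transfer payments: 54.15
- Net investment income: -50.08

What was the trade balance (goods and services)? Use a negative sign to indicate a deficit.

Goods balance = 2934.14 - 3385.15 = -451.01
Services balance = 312.49 - 1750.50 = -1438.01
Trade balance (goods + services) = -451.01 + (-1438.01) = -1889.02

-1889.02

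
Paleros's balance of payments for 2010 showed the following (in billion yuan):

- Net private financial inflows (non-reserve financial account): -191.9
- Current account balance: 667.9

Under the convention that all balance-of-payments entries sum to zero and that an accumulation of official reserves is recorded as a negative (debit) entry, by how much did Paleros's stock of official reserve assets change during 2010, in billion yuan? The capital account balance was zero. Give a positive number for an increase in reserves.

Official reserve transactions balance = -(667.9 + (-191.9)) = -476.0
An accumulation of reserves is recorded as a debit (negative entry), so the change in the stock of reserves is the negative of that balance.
Change in official reserves = -(-476.0) = 476.0

476.0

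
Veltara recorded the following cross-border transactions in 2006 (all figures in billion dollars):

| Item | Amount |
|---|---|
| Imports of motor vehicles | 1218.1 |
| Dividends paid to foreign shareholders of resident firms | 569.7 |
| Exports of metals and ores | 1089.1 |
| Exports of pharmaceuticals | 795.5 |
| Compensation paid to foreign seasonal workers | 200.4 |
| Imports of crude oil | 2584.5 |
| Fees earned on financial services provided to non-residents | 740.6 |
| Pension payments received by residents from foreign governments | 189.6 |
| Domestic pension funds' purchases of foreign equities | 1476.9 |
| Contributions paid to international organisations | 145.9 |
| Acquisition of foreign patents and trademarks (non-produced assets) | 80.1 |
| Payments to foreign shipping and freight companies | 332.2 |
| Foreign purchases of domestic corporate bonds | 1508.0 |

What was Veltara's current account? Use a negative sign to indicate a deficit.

Goods: -2584.5 - 1218.1 + 1089.1 + 795.5 = -1918.0
Services: 740.6 - 332.2 = 408.4
Primary income: -569.7 - 200.4 = -770.1
Secondary income: 189.6 - 145.9 = 43.7
Current account = (-1918.0) + 408.4 + (-770.1) + 43.7 = -2236.0
(Excluded from the current account — financial account: domestic pension funds' purchases of foreign equities 1476.9, foreign purchases of domestic corporate bonds 1508.0; capital account: acquisition of foreign patents and trademarks (non-produced assets) 80.1.)

-2236.0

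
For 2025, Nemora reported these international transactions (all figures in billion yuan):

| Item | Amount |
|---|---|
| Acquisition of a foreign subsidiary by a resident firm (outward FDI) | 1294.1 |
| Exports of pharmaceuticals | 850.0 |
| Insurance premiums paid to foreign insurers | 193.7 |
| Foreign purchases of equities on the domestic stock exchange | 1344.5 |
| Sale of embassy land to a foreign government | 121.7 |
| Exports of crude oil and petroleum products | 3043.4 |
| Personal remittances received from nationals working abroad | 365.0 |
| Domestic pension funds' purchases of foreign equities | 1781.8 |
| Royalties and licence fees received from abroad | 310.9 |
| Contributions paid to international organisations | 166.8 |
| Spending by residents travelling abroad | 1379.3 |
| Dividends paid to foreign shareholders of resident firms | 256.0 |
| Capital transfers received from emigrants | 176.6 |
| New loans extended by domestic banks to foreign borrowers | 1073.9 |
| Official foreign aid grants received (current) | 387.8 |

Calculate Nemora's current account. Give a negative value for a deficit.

2961.3

Goods: 3043.4 + 850.0 = 3893.4
Services: 310.9 - 1379.3 - 193.7 = -1262.1
Primary income: -256.0
Secondary income: 365.0 + 387.8 - 166.8 = 586.0
Current account = 3893.4 + (-1262.1) + (-256.0) + 586.0 = 2961.3
(Excluded from the current account — financial account: acquisition of a foreign subsidiary by a resident firm (outward FDI) 1294.1, foreign purchases of equities on the domestic stock exchange 1344.5, domestic pension funds' purchases of foreign equities 1781.8, new loans extended by domestic banks to foreign borrowers 1073.9; capital account: sale of embassy land to a foreign government 121.7, capital transfers received from emigrants 176.6.)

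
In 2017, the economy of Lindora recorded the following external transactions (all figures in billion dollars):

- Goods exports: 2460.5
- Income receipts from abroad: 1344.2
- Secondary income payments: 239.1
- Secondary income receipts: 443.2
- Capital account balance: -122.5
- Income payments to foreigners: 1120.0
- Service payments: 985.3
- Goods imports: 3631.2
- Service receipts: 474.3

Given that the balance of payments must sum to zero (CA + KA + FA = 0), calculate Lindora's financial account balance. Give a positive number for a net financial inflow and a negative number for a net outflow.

Goods balance = 2460.5 - 3631.2 = -1170.7
Services balance = 474.3 - 985.3 = -511.0
Trade balance (goods + services) = -1170.7 + (-511.0) = -1681.7
Net primary income = 1344.2 - 1120.0 = 224.2
Net secondary income = 443.2 - 239.1 = 204.1
Current account = -1681.7 + 224.2 + 204.1 = -1253.4
Financial account = -(-1253.4 + (-122.5)) = 1375.9

1375.9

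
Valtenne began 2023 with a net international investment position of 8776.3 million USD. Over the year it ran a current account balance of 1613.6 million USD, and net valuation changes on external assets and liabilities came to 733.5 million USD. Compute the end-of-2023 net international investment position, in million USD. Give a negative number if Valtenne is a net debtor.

Change in NIIP = current account + net valuation change = 1613.6 + 733.5 = 2347.1
End-of-year NIIP = 8776.3 + 2347.1 = 11123.4

11123.4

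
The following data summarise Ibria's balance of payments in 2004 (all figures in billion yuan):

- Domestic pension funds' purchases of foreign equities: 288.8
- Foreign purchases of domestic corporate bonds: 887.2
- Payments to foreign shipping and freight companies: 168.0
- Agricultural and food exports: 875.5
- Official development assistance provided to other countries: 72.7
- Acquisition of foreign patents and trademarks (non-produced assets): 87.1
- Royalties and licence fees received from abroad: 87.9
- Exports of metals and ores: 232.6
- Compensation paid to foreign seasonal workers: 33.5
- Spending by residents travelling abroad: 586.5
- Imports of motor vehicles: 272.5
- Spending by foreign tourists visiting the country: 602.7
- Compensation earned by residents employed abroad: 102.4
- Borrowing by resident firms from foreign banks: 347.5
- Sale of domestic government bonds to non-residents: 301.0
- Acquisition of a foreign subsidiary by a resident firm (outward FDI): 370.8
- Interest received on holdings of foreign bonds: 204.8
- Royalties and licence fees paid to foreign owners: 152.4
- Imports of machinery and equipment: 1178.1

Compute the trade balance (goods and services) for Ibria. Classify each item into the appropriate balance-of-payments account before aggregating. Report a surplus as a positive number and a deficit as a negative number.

-558.8

Goods: -1178.1 - 272.5 + 232.6 + 875.5 = -342.5
Services: -152.4 - 168.0 - 586.5 + 602.7 + 87.9 = -216.3
Trade balance = -342.5 + (-216.3) = -558.8
(Excluded from the trade balance — financial account: domestic pension funds' purchases of foreign equities 288.8, foreign purchases of domestic corporate bonds 887.2, borrowing by resident firms from foreign banks 347.5, sale of domestic government bonds to non-residents 301.0, acquisition of a foreign subsidiary by a resident firm (outward FDI) 370.8; secondary income: official development assistance provided to other countries 72.7; capital account: acquisition of foreign patents and trademarks (non-produced assets) 87.1; primary income: compensation paid to foreign seasonal workers 33.5, compensation earned by residents employed abroad 102.4, interest received on holdings of foreign bonds 204.8.)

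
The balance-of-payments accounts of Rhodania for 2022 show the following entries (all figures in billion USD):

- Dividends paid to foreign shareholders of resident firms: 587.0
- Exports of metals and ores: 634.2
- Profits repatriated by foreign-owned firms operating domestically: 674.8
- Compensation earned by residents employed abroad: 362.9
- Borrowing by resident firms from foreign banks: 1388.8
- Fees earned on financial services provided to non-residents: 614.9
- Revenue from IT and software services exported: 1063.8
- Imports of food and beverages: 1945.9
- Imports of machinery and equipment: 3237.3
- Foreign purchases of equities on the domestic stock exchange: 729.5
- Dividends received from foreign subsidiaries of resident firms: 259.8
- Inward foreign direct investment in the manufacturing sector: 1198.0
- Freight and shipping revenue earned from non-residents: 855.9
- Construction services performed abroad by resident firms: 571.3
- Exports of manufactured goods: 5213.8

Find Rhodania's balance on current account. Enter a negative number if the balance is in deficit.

3131.6

Goods: 5213.8 - 1945.9 - 3237.3 + 634.2 = 664.8
Services: 855.9 + 571.3 + 1063.8 + 614.9 = 3105.9
Primary income: -587.0 + 362.9 + 259.8 - 674.8 = -639.1
Current account = 664.8 + 3105.9 + (-639.1) = 3131.6
(Excluded from the current account — financial account: borrowing by resident firms from foreign banks 1388.8, foreign purchases of equities on the domestic stock exchange 729.5, inward foreign direct investment in the manufacturing sector 1198.0.)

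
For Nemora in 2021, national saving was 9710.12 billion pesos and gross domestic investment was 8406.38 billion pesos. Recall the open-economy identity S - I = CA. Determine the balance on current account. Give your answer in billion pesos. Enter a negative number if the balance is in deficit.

1303.74

CA = S - I = 9710.12 - 8406.38 = 1303.74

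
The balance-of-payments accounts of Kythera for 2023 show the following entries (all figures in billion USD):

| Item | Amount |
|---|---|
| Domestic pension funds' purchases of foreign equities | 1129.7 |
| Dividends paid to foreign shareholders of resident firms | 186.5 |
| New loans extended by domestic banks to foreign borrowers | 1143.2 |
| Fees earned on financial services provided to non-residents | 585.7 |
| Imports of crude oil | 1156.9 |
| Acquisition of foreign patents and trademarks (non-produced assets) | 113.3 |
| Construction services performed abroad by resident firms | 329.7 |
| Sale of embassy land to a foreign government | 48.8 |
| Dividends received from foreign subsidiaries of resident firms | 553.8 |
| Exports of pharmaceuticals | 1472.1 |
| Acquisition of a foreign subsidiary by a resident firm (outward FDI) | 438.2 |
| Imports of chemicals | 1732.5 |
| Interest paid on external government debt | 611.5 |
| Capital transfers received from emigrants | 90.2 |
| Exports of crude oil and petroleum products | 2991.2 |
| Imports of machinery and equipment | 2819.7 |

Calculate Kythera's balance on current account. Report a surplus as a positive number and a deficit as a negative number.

Goods: -1732.5 - 2819.7 - 1156.9 + 1472.1 + 2991.2 = -1245.8
Services: 585.7 + 329.7 = 915.4
Primary income: -186.5 - 611.5 + 553.8 = -244.2
Current account = (-1245.8) + 915.4 + (-244.2) = -574.6
(Excluded from the current account — financial account: domestic pension funds' purchases of foreign equities 1129.7, new loans extended by domestic banks to foreign borrowers 1143.2, acquisition of a foreign subsidiary by a resident firm (outward FDI) 438.2; capital account: acquisition of foreign patents and trademarks (non-produced assets) 113.3, sale of embassy land to a foreign government 48.8, capital transfers received from emigrants 90.2.)

-574.6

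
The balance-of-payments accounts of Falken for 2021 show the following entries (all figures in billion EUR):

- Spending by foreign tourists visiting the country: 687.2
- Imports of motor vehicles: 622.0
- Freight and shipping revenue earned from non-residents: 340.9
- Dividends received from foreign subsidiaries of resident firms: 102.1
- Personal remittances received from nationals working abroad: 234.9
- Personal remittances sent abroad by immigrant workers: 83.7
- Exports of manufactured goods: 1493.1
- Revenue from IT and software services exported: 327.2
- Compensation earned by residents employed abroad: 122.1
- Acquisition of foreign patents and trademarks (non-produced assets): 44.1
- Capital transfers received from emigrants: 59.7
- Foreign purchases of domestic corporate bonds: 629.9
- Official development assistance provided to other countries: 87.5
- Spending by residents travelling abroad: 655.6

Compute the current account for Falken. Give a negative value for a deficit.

Goods: 1493.1 - 622.0 = 871.1
Services: 340.9 - 655.6 + 327.2 + 687.2 = 699.7
Primary income: 102.1 + 122.1 = 224.2
Secondary income: -83.7 - 87.5 + 234.9 = 63.7
Current account = 871.1 + 699.7 + 224.2 + 63.7 = 1858.7
(Excluded from the current account — capital account: acquisition of foreign patents and trademarks (non-produced assets) 44.1, capital transfers received from emigrants 59.7; financial account: foreign purchases of domestic corporate bonds 629.9.)

1858.7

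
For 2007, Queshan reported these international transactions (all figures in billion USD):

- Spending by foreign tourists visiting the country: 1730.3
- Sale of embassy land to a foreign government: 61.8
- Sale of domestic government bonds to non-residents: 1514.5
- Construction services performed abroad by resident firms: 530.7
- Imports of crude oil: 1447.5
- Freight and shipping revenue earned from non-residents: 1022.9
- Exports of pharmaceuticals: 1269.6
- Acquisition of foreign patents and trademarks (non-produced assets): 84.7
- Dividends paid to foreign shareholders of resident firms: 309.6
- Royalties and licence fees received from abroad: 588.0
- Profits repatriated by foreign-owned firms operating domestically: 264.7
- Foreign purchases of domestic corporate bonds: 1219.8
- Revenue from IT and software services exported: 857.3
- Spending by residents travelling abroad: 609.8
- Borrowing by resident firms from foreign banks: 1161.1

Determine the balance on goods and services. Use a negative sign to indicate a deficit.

3941.5

Goods: 1269.6 - 1447.5 = -177.9
Services: 1022.9 + 857.3 + 530.7 + 1730.3 + 588.0 - 609.8 = 4119.4
Trade balance = -177.9 + 4119.4 = 3941.5
(Excluded from the trade balance — capital account: sale of embassy land to a foreign government 61.8, acquisition of foreign patents and trademarks (non-produced assets) 84.7; financial account: sale of domestic government bonds to non-residents 1514.5, foreign purchases of domestic corporate bonds 1219.8, borrowing by resident firms from foreign banks 1161.1; primary income: dividends paid to foreign shareholders of resident firms 309.6, profits repatriated by foreign-owned firms operating domestically 264.7.)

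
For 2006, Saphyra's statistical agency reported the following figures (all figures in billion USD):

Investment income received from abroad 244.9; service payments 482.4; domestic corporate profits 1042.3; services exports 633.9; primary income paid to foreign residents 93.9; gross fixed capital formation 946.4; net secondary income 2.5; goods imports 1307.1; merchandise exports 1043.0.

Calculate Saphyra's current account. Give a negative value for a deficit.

40.9

Goods balance = 1043.0 - 1307.1 = -264.1
Services balance = 633.9 - 482.4 = 151.5
Trade balance (goods + services) = -264.1 + 151.5 = -112.6
Net primary income = 244.9 - 93.9 = 151.0
Net secondary income = 2.5
Current account = -112.6 + 151.0 + 2.5 = 40.9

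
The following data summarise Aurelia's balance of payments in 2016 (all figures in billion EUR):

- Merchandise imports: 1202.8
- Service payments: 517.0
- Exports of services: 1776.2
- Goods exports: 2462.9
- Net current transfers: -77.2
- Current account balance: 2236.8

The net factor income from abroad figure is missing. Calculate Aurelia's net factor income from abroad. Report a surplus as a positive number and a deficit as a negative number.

Current account = goods balance + services balance + net primary income + net secondary income
Sum of the known components = 2442.1
Net factor income from abroad = CA - (known components) = 2236.8 - 2442.1 = -205.3

-205.3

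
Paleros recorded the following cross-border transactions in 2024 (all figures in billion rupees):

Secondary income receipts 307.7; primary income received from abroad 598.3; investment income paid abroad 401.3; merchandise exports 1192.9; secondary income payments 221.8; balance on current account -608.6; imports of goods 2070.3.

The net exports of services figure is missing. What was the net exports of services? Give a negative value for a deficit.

Current account = goods balance + services balance + net primary income + net secondary income
Sum of the known components = -594.5
Net exports of services = CA - (known components) = -608.6 - (-594.5) = -14.1

-14.1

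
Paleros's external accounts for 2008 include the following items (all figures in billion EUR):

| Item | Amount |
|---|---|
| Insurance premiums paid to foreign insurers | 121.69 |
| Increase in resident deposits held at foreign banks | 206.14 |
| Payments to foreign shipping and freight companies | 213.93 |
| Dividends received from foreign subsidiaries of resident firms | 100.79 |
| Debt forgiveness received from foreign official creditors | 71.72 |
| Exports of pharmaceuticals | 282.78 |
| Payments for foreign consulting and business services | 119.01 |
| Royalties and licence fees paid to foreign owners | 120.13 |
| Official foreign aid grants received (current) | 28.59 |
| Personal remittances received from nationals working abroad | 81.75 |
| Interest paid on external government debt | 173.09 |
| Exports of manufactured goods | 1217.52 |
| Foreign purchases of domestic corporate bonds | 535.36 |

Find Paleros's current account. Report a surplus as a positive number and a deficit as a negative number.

963.58

Goods: 282.78 + 1217.52 = 1500.30
Services: -120.13 - 119.01 - 121.69 - 213.93 = -574.76
Primary income: -173.09 + 100.79 = -72.30
Secondary income: 81.75 + 28.59 = 110.34
Current account = 1500.30 + (-574.76) + (-72.30) + 110.34 = 963.58
(Excluded from the current account — financial account: increase in resident deposits held at foreign banks 206.14, foreign purchases of domestic corporate bonds 535.36; capital account: debt forgiveness received from foreign official creditors 71.72.)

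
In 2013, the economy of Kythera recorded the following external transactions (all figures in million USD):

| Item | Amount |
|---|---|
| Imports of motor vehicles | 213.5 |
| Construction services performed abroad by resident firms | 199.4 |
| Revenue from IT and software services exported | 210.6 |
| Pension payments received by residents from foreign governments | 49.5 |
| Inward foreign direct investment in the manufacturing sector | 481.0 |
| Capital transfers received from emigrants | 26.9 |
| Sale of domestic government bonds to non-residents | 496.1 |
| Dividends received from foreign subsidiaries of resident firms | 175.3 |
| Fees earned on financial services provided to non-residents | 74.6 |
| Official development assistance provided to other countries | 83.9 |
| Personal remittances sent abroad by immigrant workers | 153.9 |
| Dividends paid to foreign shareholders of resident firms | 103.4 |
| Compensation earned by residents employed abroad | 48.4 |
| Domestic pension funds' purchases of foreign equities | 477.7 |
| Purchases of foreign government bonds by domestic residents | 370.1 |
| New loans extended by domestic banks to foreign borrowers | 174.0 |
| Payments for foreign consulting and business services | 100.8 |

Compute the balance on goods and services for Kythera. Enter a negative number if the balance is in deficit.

Goods: -213.5
Services: 74.6 - 100.8 + 199.4 + 210.6 = 383.8
Trade balance = -213.5 + 383.8 = 170.3
(Excluded from the trade balance — secondary income: pension payments received by residents from foreign governments 49.5, official development assistance provided to other countries 83.9, personal remittances sent abroad by immigrant workers 153.9; financial account: inward foreign direct investment in the manufacturing sector 481.0, sale of domestic government bonds to non-residents 496.1, domestic pension funds' purchases of foreign equities 477.7, purchases of foreign government bonds by domestic residents 370.1, new loans extended by domestic banks to foreign borrowers 174.0; capital account: capital transfers received from emigrants 26.9; primary income: dividends received from foreign subsidiaries of resident firms 175.3, dividends paid to foreign shareholders of resident firms 103.4, compensation earned by residents employed abroad 48.4.)

170.3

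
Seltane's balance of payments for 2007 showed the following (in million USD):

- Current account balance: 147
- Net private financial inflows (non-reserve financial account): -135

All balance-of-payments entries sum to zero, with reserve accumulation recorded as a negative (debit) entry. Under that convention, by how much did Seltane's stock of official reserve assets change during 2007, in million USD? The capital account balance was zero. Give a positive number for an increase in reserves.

Official reserve transactions balance = -(147 + (-135)) = -12
An accumulation of reserves is recorded as a debit (negative entry), so the change in the stock of reserves is the negative of that balance.
Change in official reserves = -(-12) = 12

12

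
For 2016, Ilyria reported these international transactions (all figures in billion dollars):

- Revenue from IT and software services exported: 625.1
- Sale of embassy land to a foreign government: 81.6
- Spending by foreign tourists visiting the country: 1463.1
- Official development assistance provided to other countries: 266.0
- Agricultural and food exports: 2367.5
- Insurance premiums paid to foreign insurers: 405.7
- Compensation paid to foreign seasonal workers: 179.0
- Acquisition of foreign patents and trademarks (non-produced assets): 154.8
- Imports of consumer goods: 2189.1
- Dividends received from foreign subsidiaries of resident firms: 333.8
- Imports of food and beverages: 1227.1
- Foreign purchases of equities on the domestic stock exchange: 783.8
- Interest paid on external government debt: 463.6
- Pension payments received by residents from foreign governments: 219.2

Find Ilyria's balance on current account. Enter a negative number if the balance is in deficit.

278.2

Goods: -2189.1 + 2367.5 - 1227.1 = -1048.7
Services: 625.1 + 1463.1 - 405.7 = 1682.5
Primary income: 333.8 - 463.6 - 179.0 = -308.8
Secondary income: -266.0 + 219.2 = -46.8
Current account = (-1048.7) + 1682.5 + (-308.8) + (-46.8) = 278.2
(Excluded from the current account — capital account: sale of embassy land to a foreign government 81.6, acquisition of foreign patents and trademarks (non-produced assets) 154.8; financial account: foreign purchases of equities on the domestic stock exchange 783.8.)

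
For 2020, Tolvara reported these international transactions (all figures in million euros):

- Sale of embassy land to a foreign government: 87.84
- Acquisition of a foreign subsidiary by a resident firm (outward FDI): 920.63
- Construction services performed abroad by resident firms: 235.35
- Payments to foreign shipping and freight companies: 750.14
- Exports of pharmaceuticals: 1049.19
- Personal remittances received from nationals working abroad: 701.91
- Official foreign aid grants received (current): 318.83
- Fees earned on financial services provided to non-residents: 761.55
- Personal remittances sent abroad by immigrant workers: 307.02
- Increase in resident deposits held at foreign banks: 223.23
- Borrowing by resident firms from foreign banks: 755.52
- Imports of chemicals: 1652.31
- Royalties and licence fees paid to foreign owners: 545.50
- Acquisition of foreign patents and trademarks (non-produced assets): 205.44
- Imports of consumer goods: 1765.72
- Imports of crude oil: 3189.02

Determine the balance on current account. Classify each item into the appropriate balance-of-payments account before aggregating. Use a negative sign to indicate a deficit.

Goods: 1049.19 - 1652.31 - 3189.02 - 1765.72 = -5557.86
Services: -545.50 + 235.35 - 750.14 + 761.55 = -298.74
Secondary income: 701.91 - 307.02 + 318.83 = 713.72
Current account = (-5557.86) + (-298.74) + 713.72 = -5142.88
(Excluded from the current account — capital account: sale of embassy land to a foreign government 87.84, acquisition of foreign patents and trademarks (non-produced assets) 205.44; financial account: acquisition of a foreign subsidiary by a resident firm (outward FDI) 920.63, increase in resident deposits held at foreign banks 223.23, borrowing by resident firms from foreign banks 755.52.)

-5142.88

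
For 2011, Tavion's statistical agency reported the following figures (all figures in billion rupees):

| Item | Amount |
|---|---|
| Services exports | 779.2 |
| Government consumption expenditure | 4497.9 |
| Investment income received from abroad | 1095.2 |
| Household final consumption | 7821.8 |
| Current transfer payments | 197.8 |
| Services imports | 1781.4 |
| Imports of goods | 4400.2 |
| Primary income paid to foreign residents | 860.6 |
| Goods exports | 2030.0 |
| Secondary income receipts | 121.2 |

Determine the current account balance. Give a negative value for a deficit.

Goods balance = 2030.0 - 4400.2 = -2370.2
Services balance = 779.2 - 1781.4 = -1002.2
Trade balance (goods + services) = -2370.2 + (-1002.2) = -3372.4
Net primary income = 1095.2 - 860.6 = 234.6
Net secondary income = 121.2 - 197.8 = -76.6
Current account = -3372.4 + 234.6 + (-76.6) = -3214.4

-3214.4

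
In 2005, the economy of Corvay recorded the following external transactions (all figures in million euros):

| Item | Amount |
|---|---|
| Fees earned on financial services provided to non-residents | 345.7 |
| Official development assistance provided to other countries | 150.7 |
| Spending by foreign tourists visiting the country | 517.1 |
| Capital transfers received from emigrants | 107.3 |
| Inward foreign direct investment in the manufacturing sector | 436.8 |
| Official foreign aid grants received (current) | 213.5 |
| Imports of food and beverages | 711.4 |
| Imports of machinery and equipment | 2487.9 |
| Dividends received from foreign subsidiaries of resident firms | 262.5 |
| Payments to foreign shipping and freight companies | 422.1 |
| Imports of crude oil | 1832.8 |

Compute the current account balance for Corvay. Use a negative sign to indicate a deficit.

Goods: -1832.8 - 711.4 - 2487.9 = -5032.1
Services: -422.1 + 345.7 + 517.1 = 440.7
Primary income: 262.5
Secondary income: -150.7 + 213.5 = 62.8
Current account = (-5032.1) + 440.7 + 262.5 + 62.8 = -4266.1
(Excluded from the current account — capital account: capital transfers received from emigrants 107.3; financial account: inward foreign direct investment in the manufacturing sector 436.8.)

-4266.1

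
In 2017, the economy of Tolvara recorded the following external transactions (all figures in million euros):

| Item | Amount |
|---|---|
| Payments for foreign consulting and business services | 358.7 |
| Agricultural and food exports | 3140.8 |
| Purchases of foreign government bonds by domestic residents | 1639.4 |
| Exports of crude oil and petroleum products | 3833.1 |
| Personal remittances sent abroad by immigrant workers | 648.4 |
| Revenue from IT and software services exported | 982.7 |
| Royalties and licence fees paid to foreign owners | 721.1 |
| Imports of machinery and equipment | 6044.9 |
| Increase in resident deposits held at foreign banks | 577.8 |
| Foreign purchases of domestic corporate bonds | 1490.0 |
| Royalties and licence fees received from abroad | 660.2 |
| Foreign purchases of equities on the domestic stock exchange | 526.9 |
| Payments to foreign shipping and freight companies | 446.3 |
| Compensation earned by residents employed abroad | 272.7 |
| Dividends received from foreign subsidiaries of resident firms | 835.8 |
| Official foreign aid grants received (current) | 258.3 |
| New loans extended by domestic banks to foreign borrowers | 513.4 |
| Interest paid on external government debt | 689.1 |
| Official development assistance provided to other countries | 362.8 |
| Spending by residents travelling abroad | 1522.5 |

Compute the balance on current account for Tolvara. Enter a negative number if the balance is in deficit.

Goods: 3140.8 - 6044.9 + 3833.1 = 929.0
Services: 982.7 - 721.1 + 660.2 - 358.7 - 446.3 - 1522.5 = -1405.7
Primary income: 835.8 - 689.1 + 272.7 = 419.4
Secondary income: 258.3 - 648.4 - 362.8 = -752.9
Current account = 929.0 + (-1405.7) + 419.4 + (-752.9) = -810.2
(Excluded from the current account — financial account: purchases of foreign government bonds by domestic residents 1639.4, increase in resident deposits held at foreign banks 577.8, foreign purchases of domestic corporate bonds 1490.0, foreign purchases of equities on the domestic stock exchange 526.9, new loans extended by domestic banks to foreign borrowers 513.4.)

-810.2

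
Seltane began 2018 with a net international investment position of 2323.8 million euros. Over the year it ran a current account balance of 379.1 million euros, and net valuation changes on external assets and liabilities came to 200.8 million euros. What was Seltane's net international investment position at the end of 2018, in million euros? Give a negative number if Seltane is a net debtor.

2903.7

Change in NIIP = current account + net valuation change = 379.1 + 200.8 = 579.9
End-of-year NIIP = 2323.8 + 579.9 = 2903.7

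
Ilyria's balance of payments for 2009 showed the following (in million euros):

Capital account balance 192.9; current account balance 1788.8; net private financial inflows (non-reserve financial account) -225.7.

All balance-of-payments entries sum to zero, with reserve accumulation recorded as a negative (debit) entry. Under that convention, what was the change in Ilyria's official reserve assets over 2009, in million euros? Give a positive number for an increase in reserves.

Official reserve transactions balance = -(1788.8 + 192.9 + (-225.7)) = -1756.0
An accumulation of reserves is recorded as a debit (negative entry), so the change in the stock of reserves is the negative of that balance.
Change in official reserves = -(-1756.0) = 1756.0

1756.0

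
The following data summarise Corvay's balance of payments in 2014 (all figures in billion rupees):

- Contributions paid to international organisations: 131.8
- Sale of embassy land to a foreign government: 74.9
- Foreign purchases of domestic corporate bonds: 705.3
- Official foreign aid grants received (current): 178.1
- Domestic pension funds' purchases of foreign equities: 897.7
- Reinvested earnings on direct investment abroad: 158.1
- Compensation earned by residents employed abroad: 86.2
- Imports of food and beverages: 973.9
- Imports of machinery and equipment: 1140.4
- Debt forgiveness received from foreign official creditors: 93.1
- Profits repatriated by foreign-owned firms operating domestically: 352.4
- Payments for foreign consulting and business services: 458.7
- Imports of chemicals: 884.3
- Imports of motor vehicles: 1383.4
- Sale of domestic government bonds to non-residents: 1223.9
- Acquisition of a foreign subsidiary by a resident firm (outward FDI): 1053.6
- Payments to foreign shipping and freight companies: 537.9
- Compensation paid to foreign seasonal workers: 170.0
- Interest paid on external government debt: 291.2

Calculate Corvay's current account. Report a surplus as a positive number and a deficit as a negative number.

Goods: -1383.4 - 973.9 - 1140.4 - 884.3 = -4382.0
Services: -537.9 - 458.7 = -996.6
Primary income: -291.2 + 86.2 + 158.1 - 170.0 - 352.4 = -569.3
Secondary income: -131.8 + 178.1 = 46.3
Current account = (-4382.0) + (-996.6) + (-569.3) + 46.3 = -5901.6
(Excluded from the current account — capital account: sale of embassy land to a foreign government 74.9, debt forgiveness received from foreign official creditors 93.1; financial account: foreign purchases of domestic corporate bonds 705.3, domestic pension funds' purchases of foreign equities 897.7, sale of domestic government bonds to non-residents 1223.9, acquisition of a foreign subsidiary by a resident firm (outward FDI) 1053.6.)

-5901.6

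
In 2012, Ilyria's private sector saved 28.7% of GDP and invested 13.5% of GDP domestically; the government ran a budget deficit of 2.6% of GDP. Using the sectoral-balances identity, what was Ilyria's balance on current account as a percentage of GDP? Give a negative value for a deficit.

12.6

By the sectoral-balances identity, CA = (S_private - I) + (T - G).
Private balance = 28.7 - 13.5 = 15.2
Government balance (T - G) = -2.6
CA = 15.2 + (-2.6) = 12.6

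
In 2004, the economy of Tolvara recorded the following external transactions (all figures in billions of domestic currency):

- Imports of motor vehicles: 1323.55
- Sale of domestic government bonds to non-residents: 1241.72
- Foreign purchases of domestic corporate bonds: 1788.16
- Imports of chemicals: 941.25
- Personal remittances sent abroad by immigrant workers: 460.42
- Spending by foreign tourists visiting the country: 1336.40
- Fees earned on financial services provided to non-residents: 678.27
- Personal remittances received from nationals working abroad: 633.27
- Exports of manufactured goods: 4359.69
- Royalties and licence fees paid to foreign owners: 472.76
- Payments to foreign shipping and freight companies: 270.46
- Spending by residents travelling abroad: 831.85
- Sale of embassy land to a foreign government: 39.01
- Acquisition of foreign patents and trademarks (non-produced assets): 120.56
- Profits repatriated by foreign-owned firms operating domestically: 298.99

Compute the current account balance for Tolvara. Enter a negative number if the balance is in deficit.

2408.35

Goods: 4359.69 - 941.25 - 1323.55 = 2094.89
Services: -270.46 - 831.85 - 472.76 + 1336.40 + 678.27 = 439.60
Primary income: -298.99
Secondary income: 633.27 - 460.42 = 172.85
Current account = 2094.89 + 439.60 + (-298.99) + 172.85 = 2408.35
(Excluded from the current account — financial account: sale of domestic government bonds to non-residents 1241.72, foreign purchases of domestic corporate bonds 1788.16; capital account: sale of embassy land to a foreign government 39.01, acquisition of foreign patents and trademarks (non-produced assets) 120.56.)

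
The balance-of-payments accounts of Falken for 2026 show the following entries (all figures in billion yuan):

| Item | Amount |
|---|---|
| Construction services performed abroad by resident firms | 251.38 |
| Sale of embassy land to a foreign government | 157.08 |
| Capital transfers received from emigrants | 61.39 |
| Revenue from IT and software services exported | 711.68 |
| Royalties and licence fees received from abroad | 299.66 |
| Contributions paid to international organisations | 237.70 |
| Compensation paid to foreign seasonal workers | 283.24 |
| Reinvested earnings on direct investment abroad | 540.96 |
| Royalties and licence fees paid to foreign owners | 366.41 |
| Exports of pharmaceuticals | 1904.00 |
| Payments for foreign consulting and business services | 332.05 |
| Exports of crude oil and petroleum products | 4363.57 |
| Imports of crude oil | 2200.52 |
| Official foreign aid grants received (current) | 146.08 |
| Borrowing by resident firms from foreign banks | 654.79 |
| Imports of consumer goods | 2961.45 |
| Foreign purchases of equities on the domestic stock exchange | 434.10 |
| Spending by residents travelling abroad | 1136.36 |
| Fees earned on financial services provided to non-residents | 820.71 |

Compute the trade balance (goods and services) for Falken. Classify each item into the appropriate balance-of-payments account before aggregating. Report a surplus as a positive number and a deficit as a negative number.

Goods: 1904.00 - 2200.52 - 2961.45 + 4363.57 = 1105.60
Services: -332.05 - 1136.36 + 251.38 + 711.68 + 820.71 + 299.66 - 366.41 = 248.61
Trade balance = 1105.60 + 248.61 = 1354.21
(Excluded from the trade balance — capital account: sale of embassy land to a foreign government 157.08, capital transfers received from emigrants 61.39; secondary income: contributions paid to international organisations 237.70, official foreign aid grants received (current) 146.08; primary income: compensation paid to foreign seasonal workers 283.24, reinvested earnings on direct investment abroad 540.96; financial account: borrowing by resident firms from foreign banks 654.79, foreign purchases of equities on the domestic stock exchange 434.10.)

1354.21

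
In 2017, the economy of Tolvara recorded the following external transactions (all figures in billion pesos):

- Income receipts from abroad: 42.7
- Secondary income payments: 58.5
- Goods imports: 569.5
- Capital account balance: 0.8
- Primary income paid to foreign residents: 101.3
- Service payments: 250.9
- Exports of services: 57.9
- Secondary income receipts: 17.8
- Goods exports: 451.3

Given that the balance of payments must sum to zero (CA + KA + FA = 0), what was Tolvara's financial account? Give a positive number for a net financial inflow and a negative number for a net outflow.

Goods balance = 451.3 - 569.5 = -118.2
Services balance = 57.9 - 250.9 = -193.0
Trade balance (goods + services) = -118.2 + (-193.0) = -311.2
Net primary income = 42.7 - 101.3 = -58.6
Net secondary income = 17.8 - 58.5 = -40.7
Current account = -311.2 + (-58.6) + (-40.7) = -410.5
Financial account = -(-410.5 + 0.8) = 409.7

409.7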